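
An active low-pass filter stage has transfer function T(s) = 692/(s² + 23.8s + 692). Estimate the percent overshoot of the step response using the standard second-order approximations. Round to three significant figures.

%OS ≈ 20.3%

Comparing the denominator to s² + 2ζω_n s + ω_n²: ω_n = √692 = 26.3 rad/s, and 2ζω_n = 23.8 so ζ = 23.8/(2·26.3) = 0.452.
%OS = 100·exp(−πζ/√(1−ζ²)) = 20.3%.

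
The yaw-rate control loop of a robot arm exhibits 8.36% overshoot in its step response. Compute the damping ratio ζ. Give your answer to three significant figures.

From %OS = 100·exp(−πζ/√(1−ζ²)), invert to get ζ = −ln(OS)/√(π² + ln²(OS)) with OS = 0.0836.
−ln 0.0836 = 2.482, so ζ = 2.482/√(π² + 6.159) = 0.620.

ζ ≈ 0.620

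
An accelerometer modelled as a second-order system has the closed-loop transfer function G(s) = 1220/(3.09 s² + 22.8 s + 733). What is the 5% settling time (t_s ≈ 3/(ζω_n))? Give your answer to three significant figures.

Dividing through by 3.09: denominator becomes s² + 7.379 s + 237.2.
So ω_n = √237.2 = 15.4 rad/s and ζ = 7.379/(2·15.4) = 0.240.
t_s ≈ 3/(ζω_n) = 0.813 s.

t_s ≈ 0.813 s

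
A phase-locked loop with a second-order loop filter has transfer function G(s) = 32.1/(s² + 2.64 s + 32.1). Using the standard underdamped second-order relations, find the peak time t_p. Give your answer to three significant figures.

Comparing the denominator to s² + 2ζω_n s + ω_n²: ω_n = √32.1 = 5.67 rad/s, and 2ζω_n = 2.64 so ζ = 2.64/(2·5.67) = 0.233.
ω_d = 5.67·√(1 − 0.233²) = 5.51 rad/s. Then t_p = π/ω_d = 0.570 s.

t_p ≈ 0.570 s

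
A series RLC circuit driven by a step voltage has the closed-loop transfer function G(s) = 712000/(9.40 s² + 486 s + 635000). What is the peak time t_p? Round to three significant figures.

t_p ≈ 0.0121 s

Dividing through by 9.40: denominator becomes s² + 51.70 s + 67550.
So ω_n = √67550 = 260 rad/s and ζ = 51.70/(2·260) = 0.0995.
ω_d = 260·√(1 − 0.0995²) = 259 rad/s. t_p = π/ω_d = 0.0121 s.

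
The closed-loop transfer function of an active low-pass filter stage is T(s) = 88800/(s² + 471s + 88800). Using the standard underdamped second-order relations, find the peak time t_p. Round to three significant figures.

Matching coefficients with s² + 2ζω_n s + ω_n² gives ω_n² = 88800 ⇒ ω_n = 298 rad/s, and ζ = 471/(2ω_n) = 0.790.
The damped frequency ω_d = ω_n√(1−ζ²) = 183 rad/s. Then t_p = π/ω_d = 0.0172 s.

t_p ≈ 0.0172 s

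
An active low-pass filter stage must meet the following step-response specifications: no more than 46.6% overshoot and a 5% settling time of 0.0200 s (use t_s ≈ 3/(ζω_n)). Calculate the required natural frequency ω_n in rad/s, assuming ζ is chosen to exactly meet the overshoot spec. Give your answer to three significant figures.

ζ = −ln(OS)/√(π² + (ln OS)²). With OS = 0.466, ln OS = −0.7636 and ζ = 0.7636/3.233 = 0.236.
From t_s ≈ 3/(ζω_n): ω_n = 3/(ζ·t_s) = 3/(0.236·0.0200) = 635 rad/s.

ω_n ≈ 635 rad/s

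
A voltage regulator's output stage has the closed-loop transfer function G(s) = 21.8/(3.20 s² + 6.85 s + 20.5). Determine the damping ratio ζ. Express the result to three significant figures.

ζ ≈ 0.423

Dividing through by 3.20: denominator becomes s² + 2.141 s + 6.406.
So ω_n = √6.406 = 2.53 rad/s and ζ = 2.141/(2·2.53) = 0.423.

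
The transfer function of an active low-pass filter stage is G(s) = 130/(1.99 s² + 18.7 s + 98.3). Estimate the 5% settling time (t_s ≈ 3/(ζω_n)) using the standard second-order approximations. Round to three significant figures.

t_s ≈ 0.639 s

Dividing through by 1.99: denominator becomes s² + 9.397 s + 49.40.
So ω_n = √49.40 = 7.03 rad/s and ζ = 9.397/(2·7.03) = 0.669.
t_s ≈ 3/(ζω_n) = 0.639 s.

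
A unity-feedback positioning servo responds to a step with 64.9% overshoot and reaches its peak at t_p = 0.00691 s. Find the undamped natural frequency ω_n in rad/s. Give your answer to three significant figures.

ω_n ≈ 459 rad/s

From the overshoot, ζ = −ln(OS)/√(π²+ln²(OS)) = 0.136.
t_p = π/ω_d ⇒ ω_d = 455 rad/s; then ω_n = ω_d/√(1−ζ²) = 459 rad/s.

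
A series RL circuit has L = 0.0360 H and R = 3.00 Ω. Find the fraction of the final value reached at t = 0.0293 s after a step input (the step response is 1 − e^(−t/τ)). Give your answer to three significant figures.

y/y_∞ ≈ 0.913

τ = L/R = 0.0360/3.00 = 0.0120 s.
y(t)/y_∞ = 1 − e^(−t/τ) = 1 − e^(−0.0293/0.0120) = 1 − e^(−2.44) = 0.913.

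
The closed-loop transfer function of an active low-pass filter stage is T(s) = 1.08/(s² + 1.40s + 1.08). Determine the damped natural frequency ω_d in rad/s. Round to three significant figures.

Matching coefficients with s² + 2ζω_n s + ω_n² gives ω_n² = 1.08 ⇒ ω_n = 1.04 rad/s, and ζ = 1.40/(2ω_n) = 0.674.
ω_d = 1.04·√(1 − 0.674²) = 0.768 rad/s.

ω_d ≈ 0.768 rad/s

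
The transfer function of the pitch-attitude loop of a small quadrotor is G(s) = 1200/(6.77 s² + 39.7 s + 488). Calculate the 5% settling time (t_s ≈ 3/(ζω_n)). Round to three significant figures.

t_s ≈ 1.02 s

Dividing through by 6.77: denominator becomes s² + 5.864 s + 72.08.
So ω_n = √72.08 = 8.49 rad/s and ζ = 5.864/(2·8.49) = 0.345.
t_s ≈ 3/(ζω_n) = 1.02 s.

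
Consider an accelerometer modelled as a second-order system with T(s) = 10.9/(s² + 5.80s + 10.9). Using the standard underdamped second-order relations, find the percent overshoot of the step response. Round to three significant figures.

Comparing the denominator to s² + 2ζω_n s + ω_n²: ω_n = √10.9 = 3.30 rad/s, and 2ζω_n = 5.80 so ζ = 5.80/(2·3.30) = 0.878.
%OS = 100 e^{−πζ/√(1−ζ²)} with ζ = 0.878 gives 0.311%.

%OS ≈ 0.311%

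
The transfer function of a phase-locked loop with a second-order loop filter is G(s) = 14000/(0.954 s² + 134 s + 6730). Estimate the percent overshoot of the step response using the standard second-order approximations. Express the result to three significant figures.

%OS ≈ 0.832%

Dividing through by 0.954: denominator becomes s² + 140.5 s + 7055.
So ω_n = √7055 = 84.0 rad/s and ζ = 140.5/(2·84.0) = 0.836.
Overshoot: exp(−π·0.836/√(1−0.836²)) = 0.00832, i.e. 0.832%.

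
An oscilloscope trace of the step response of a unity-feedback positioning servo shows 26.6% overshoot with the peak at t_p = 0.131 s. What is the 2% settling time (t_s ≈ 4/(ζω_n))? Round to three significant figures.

The overshoot fixes ζ = −ln(OS)/√(π²+ln²(OS)) = 0.388.
From t_p = π/ω_d, ω_d = π/0.131 = 24.0 rad/s, so ω_n = ω_d/√(1−ζ²) = 26.0 rad/s.
t_s ≈ 4/(ζω_n) = 4/(0.388·26.0) = 0.396 s.

t_s ≈ 0.396 s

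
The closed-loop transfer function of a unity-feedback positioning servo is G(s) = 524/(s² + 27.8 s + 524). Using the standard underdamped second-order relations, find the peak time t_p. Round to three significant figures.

t_p ≈ 0.173 s

ω_n = √524 = 22.9 rad/s; ζ = 27.8/(2·22.9) = 0.607.
ω_d = 22.9·√(1 − 0.607²) = 18.2 rad/s. Then t_p = π/ω_d = 0.173 s.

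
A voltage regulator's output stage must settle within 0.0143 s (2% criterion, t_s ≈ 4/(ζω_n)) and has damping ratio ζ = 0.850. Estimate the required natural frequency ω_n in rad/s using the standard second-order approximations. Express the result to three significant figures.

Rearranging t_s ≈ 4/(ζω_n) gives ω_n = 4/(ζ·t_s) = 4/(0.850 × 0.0143) = 329 rad/s.

ω_n ≈ 329 rad/s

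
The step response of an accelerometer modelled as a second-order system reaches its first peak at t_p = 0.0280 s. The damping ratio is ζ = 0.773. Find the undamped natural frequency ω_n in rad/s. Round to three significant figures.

ω_n ≈ 177 rad/s

Peak time t_p = π/ω_d, so ω_d = π/t_p = π/0.0280 = 112 rad/s.
ω_n = ω_d/√(1−ζ²) = 112/√0.402 = 177 rad/s.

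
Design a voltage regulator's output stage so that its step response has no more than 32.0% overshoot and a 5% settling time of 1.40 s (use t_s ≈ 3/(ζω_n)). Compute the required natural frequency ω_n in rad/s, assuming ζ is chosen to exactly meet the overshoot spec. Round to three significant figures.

ω_n ≈ 6.28 rad/s

Inverting the overshoot relation: ζ = |ln 0.320|/√(π² + ln²0.320) = 0.341.
Then ω_n = 3/(ζ t_s) = 3/(0.341 × 1.40) = 6.28 rad/s.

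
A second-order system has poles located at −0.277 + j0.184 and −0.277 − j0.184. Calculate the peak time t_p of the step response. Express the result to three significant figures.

t_p ≈ 17.1 s

t_p = π/ω_d with ω_d = 0.184 (the imaginary part), so t_p = 17.1 s.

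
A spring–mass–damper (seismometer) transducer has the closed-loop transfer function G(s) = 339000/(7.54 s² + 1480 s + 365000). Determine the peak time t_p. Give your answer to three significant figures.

Dividing through by 7.54: denominator becomes s² + 196.3 s + 48410.
So ω_n = √48410 = 220 rad/s and ζ = 196.3/(2·220) = 0.446.
The damped frequency ω_d = ω_n√(1−ζ²) = 197 rad/s. t_p = π/ω_d = 0.0160 s.

t_p ≈ 0.0160 s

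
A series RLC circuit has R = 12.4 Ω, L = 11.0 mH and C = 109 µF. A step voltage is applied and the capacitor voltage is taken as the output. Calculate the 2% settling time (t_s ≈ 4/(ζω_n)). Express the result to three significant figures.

For a series RLC circuit (capacitor voltage as output), ω_n = 1/√(LC) = 1/√(11.0 mH · 109 µF) = 913 rad/s.
ζ = (R/2)·√(C/L) = (12.4/2)·√(109 µF/11.0 mH) = 0.617.
t_s ≈ 4/(ζω_n) = 0.00710 s.

t_s ≈ 0.00710 s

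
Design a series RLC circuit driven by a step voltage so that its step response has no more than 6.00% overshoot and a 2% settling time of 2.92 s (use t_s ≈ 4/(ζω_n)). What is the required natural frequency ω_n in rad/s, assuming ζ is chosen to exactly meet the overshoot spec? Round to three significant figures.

ω_n ≈ 2.05 rad/s

ζ = −ln(OS)/√(π² + (ln OS)²). With OS = 0.0600, ln OS = −2.813 and ζ = 2.813/4.217 = 0.667.
Then ω_n = 4/(ζ t_s) = 4/(0.667 × 2.92) = 2.05 rad/s.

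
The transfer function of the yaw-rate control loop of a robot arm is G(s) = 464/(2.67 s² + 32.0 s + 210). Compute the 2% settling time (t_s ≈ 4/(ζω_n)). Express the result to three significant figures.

t_s ≈ 0.667 s

Dividing through by 2.67: denominator becomes s² + 11.99 s + 78.65.
So ω_n = √78.65 = 8.87 rad/s and ζ = 11.99/(2·8.87) = 0.676.
t_s ≈ 4/(ζω_n) = 0.667 s.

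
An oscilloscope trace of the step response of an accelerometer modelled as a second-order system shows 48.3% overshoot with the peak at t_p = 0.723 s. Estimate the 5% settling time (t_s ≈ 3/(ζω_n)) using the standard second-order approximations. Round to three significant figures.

t_s ≈ 2.98 s

ζ from %OS: ζ = |ln 0.483|/√(π²+ln²0.483) = 0.226.
t_p = π/ω_d ⇒ ω_d = 4.35 rad/s; then ω_n = ω_d/√(1−ζ²) = 4.46 rad/s.
t_s ≈ 3/(ζω_n) = 3/(0.226·4.46) = 2.98 s.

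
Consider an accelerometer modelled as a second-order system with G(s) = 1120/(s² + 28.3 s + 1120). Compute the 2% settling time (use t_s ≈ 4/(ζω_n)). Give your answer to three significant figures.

t_s ≈ 0.283 s

Comparing the denominator to s² + 2ζω_n s + ω_n²: ω_n = √1120 = 33.5 rad/s, and 2ζω_n = 28.3 so ζ = 28.3/(2·33.5) = 0.423.
t_s ≈ 4/(ζω_n) = 4/(0.423·33.5) = 0.283 s.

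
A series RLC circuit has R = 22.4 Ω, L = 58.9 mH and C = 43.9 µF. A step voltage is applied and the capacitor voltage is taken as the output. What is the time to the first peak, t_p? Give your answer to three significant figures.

For a series RLC circuit (capacitor voltage as output), ω_n = 1/√(LC) = 1/√(58.9 mH · 43.9 µF) = 622 rad/s.
ζ = (R/2)·√(C/L) = (22.4/2)·√(43.9 µF/58.9 mH) = 0.306.
ω_d = ω_n√(1−ζ²) = 592 rad/s. t_p = π/ω_d = 0.00531 s.

t_p ≈ 0.00531 s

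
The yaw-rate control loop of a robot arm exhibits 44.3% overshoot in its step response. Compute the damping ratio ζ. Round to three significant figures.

ζ ≈ 0.251

ζ = −ln(OS)/√(π² + (ln OS)²). With OS = 0.443, ln OS = −0.8142 and ζ = 0.8142/3.245 = 0.251.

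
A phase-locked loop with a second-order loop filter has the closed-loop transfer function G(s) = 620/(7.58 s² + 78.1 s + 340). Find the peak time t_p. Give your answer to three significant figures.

Dividing through by 7.58: denominator becomes s² + 10.30 s + 44.85.
So ω_n = √44.85 = 6.70 rad/s and ζ = 10.30/(2·6.70) = 0.769.
The damped frequency ω_d = ω_n√(1−ζ²) = 4.28 rad/s. t_p = π/ω_d = 0.734 s.

t_p ≈ 0.734 s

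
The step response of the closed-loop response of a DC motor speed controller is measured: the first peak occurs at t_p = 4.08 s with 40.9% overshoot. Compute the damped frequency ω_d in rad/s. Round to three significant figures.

t_p = π/ω_d, so ω_d = π/4.08 = 0.770 rad/s.

ω_d ≈ 0.770 rad/s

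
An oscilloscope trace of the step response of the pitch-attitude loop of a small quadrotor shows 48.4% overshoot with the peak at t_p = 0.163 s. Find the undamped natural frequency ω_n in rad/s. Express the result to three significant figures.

ω_n ≈ 19.8 rad/s

The overshoot fixes ζ = −ln(OS)/√(π²+ln²(OS)) = 0.225.
t_p = π/ω_d ⇒ ω_d = 19.3 rad/s; then ω_n = ω_d/√(1−ζ²) = 19.8 rad/s.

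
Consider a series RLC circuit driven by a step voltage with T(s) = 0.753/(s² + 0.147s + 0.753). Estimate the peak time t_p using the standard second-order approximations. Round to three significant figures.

Comparing the denominator to s² + 2ζω_n s + ω_n²: ω_n = √0.753 = 0.868 rad/s, and 2ζω_n = 0.147 so ζ = 0.147/(2·0.868) = 0.0847.
ω_d = ω_n√(1−ζ²) = 0.865 rad/s. Then t_p = π/ω_d = 3.63 s.

t_p ≈ 3.63 s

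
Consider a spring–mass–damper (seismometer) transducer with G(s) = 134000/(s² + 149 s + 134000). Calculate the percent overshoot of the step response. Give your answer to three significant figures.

%OS ≈ 52.0%

Comparing the denominator to s² + 2ζω_n s + ω_n²: ω_n = √134000 = 366 rad/s, and 2ζω_n = 149 so ζ = 149/(2·366) = 0.204.
%OS = 100·exp(−πζ/√(1−ζ²)) = 52.0%.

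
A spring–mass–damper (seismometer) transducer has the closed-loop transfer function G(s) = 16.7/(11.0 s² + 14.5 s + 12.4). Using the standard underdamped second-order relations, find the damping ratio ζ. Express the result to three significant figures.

Dividing through by 11.0: denominator becomes s² + 1.318 s + 1.127.
So ω_n = √1.127 = 1.06 rad/s and ζ = 1.318/(2·1.06) = 0.621.

ζ ≈ 0.621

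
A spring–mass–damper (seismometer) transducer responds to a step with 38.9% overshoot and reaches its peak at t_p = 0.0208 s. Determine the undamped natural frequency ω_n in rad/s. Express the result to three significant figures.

The overshoot fixes ζ = −ln(OS)/√(π²+ln²(OS)) = 0.288.
From t_p = π/ω_d, ω_d = π/0.0208 = 151 rad/s, so ω_n = ω_d/√(1−ζ²) = 158 rad/s.

ω_n ≈ 158 rad/s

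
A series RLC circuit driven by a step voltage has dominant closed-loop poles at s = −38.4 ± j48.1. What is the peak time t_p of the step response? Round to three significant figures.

t_p ≈ 0.0653 s

t_p = π/ω_d with ω_d = 48.1 (the imaginary part), so t_p = 0.0653 s.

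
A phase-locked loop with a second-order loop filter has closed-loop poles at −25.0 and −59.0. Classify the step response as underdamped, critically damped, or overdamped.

Since the poles are distinct, negative and real, the response is overdamped.

overdamped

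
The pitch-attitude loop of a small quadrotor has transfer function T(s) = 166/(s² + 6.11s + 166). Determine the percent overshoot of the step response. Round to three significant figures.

%OS ≈ 46.5%

Comparing the denominator to s² + 2ζω_n s + ω_n²: ω_n = √166 = 12.9 rad/s, and 2ζω_n = 6.11 so ζ = 6.11/(2·12.9) = 0.237.
%OS = 100 e^{−πζ/√(1−ζ²)} with ζ = 0.237 gives 46.5%.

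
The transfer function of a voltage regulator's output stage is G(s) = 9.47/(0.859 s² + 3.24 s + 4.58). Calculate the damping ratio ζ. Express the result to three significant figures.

Dividing through by 0.859: denominator becomes s² + 3.772 s + 5.332.
So ω_n = √5.332 = 2.31 rad/s and ζ = 3.772/(2·2.31) = 0.817.

ζ ≈ 0.817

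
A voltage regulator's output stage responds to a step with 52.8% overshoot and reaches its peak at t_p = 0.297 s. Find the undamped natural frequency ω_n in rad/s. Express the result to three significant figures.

ω_n ≈ 10.8 rad/s

The overshoot fixes ζ = −ln(OS)/√(π²+ln²(OS)) = 0.199.
t_p = π/ω_d ⇒ ω_d = 10.6 rad/s; then ω_n = ω_d/√(1−ζ²) = 10.8 rad/s.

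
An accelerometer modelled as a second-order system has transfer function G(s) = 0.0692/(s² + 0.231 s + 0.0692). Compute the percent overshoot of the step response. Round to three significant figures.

%OS ≈ 21.5%

Matching coefficients with s² + 2ζω_n s + ω_n² gives ω_n² = 0.0692 ⇒ ω_n = 0.263 rad/s, and ζ = 0.231/(2ω_n) = 0.439.
%OS = 100·exp(−πζ/√(1−ζ²)) = 21.5%.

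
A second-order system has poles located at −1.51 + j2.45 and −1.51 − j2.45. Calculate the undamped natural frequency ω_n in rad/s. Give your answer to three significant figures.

ω_n ≈ 2.88 rad/s

|pole| = ω_n = √(1.51² + 2.45²) = 2.88 rad/s; ζ = cos θ = σ/ω_n = 0.525.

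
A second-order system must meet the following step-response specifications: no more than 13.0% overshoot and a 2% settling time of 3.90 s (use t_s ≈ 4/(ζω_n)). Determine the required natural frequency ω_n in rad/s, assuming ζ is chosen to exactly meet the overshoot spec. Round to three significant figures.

From %OS = 100·exp(−πζ/√(1−ζ²)), invert to get ζ = −ln(OS)/√(π² + ln²(OS)) with OS = 0.130.
−ln 0.130 = 2.040, so ζ = 2.040/√(π² + 4.163) = 0.545.
Then ω_n = 4/(ζ t_s) = 4/(0.545 × 3.90) = 1.88 rad/s.

ω_n ≈ 1.88 rad/s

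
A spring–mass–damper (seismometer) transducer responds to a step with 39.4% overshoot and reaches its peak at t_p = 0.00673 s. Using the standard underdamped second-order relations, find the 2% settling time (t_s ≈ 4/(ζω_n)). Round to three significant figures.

From the overshoot, ζ = −ln(OS)/√(π²+ln²(OS)) = 0.284.
From t_p = π/ω_d, ω_d = π/0.00673 = 467 rad/s, so ω_n = ω_d/√(1−ζ²) = 487 rad/s.
t_s ≈ 4/(ζω_n) = 4/(0.284·487) = 0.0289 s.

t_s ≈ 0.0289 s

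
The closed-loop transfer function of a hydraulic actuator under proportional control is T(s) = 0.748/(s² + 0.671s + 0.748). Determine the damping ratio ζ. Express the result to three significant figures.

Comparing the denominator to s² + 2ζω_n s + ω_n²: ω_n = √0.748 = 0.865 rad/s, and 2ζω_n = 0.671 so ζ = 0.671/(2·0.865) = 0.388.

ζ ≈ 0.388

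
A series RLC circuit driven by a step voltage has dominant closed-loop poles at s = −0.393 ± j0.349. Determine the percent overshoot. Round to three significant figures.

%OS ≈ 2.91%

|pole| = ω_n = √(0.393² + 0.349²) = 0.526 rad/s; ζ = cos θ = σ/ω_n = 0.748.
Overshoot: exp(−π·0.748/√(1−0.748²)) = 0.0291, i.e. 2.91%.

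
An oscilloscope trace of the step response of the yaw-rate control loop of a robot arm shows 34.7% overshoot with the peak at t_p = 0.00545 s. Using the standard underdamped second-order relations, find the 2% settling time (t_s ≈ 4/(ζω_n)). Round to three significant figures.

t_s ≈ 0.0206 s

The overshoot fixes ζ = −ln(OS)/√(π²+ln²(OS)) = 0.319.
From t_p = π/ω_d, ω_d = π/0.00545 = 576 rad/s, so ω_n = ω_d/√(1−ζ²) = 608 rad/s.
t_s ≈ 4/(ζω_n) = 4/(0.319·608) = 0.0206 s.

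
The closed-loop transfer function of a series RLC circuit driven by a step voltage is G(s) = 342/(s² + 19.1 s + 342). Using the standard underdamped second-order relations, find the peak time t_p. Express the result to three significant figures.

t_p ≈ 0.198 s

ω_n = √342 = 18.5 rad/s; ζ = 19.1/(2·18.5) = 0.516.
ω_d = 18.5·√(1 − 0.516²) = 15.8 rad/s. Then t_p = π/ω_d = 0.198 s.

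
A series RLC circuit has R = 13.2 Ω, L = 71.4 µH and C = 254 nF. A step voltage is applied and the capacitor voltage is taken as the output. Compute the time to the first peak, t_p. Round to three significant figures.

For a series RLC circuit (capacitor voltage as output), ω_n = 1/√(LC) = 1/√(71.4 µH · 254 nF) = 235000 rad/s.
ζ = (R/2)·√(C/L) = (13.2/2)·√(254 nF/71.4 µH) = 0.394.
ω_d = 235000·√(1 − 0.394²) = 216000 rad/s. t_p = π/ω_d = 0.0000146 s.

t_p ≈ 0.0000146 s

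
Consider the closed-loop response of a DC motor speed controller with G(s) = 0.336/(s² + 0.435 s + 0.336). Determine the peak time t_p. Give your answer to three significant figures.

ω_n = √0.336 = 0.580 rad/s; ζ = 0.435/(2·0.580) = 0.375.
ω_d = 0.580·√(1 − 0.375²) = 0.537 rad/s. Then t_p = π/ω_d = 5.85 s.

t_p ≈ 5.85 s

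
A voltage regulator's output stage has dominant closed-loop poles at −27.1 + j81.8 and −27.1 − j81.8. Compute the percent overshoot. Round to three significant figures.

The poles are at −σ ± jω_d with σ = 27.1 and ω_d = 81.8, so ω_n = √(σ²+ω_d²) = 86.2 rad/s and ζ = σ/ω_n = 0.314.
%OS = 100·exp(−πζ/√(1−ζ²)) = 35.3%.

%OS ≈ 35.3%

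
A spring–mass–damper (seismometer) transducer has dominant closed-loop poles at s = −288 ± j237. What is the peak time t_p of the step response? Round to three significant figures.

t_p ≈ 0.0133 s

t_p = π/ω_d with ω_d = 237 (the imaginary part), so t_p = 0.0133 s.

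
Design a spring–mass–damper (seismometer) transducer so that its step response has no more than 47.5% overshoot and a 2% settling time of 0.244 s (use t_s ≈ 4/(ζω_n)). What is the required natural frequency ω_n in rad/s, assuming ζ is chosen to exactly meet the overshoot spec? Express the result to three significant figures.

ω_n ≈ 71.1 rad/s

ζ = −ln(OS)/√(π² + (ln OS)²). With OS = 0.475, ln OS = −0.7444 and ζ = 0.7444/3.229 = 0.231.
Then ω_n = 4/(ζ t_s) = 4/(0.231 × 0.244) = 71.1 rad/s.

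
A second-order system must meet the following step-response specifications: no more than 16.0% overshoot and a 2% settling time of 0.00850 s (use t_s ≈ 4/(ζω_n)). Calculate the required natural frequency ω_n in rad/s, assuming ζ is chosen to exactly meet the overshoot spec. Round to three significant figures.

ω_n ≈ 934 rad/s

From %OS = 100·exp(−πζ/√(1−ζ²)), invert to get ζ = −ln(OS)/√(π² + ln²(OS)) with OS = 0.160.
−ln 0.160 = 1.833, so ζ = 1.833/√(π² + 3.358) = 0.504.
Then ω_n = 4/(ζ t_s) = 4/(0.504 × 0.00850) = 934 rad/s.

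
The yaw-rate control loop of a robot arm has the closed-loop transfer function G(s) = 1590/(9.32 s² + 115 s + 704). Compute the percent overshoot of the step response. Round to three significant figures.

Dividing through by 9.32: denominator becomes s² + 12.34 s + 75.54.
So ω_n = √75.54 = 8.69 rad/s and ζ = 12.34/(2·8.69) = 0.710.
Overshoot: exp(−π·0.710/√(1−0.710²)) = 0.0422, i.e. 4.22%.

%OS ≈ 4.22%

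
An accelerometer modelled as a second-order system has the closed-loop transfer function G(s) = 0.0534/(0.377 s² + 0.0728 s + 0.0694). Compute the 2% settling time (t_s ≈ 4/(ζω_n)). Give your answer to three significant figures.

Dividing through by 0.377: denominator becomes s² + 0.1931 s + 0.1841.
So ω_n = √0.1841 = 0.429 rad/s and ζ = 0.1931/(2·0.429) = 0.225.
t_s ≈ 4/(ζω_n) = 41.4 s.

t_s ≈ 41.4 s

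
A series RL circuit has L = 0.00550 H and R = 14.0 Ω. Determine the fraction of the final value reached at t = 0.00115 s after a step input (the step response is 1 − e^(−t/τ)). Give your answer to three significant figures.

τ = L/R = 0.00550/14.0 = 0.000393 s.
y(t)/y_∞ = 1 − e^(−t/τ) = 1 − e^(−0.00115/0.000393) = 1 − e^(−2.93) = 0.946.

y/y_∞ ≈ 0.946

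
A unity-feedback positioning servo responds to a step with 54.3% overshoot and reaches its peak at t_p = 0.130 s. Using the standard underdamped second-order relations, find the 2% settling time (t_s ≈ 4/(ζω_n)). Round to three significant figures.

ζ from %OS: ζ = |ln 0.543|/√(π²+ln²0.543) = 0.191.
t_p = π/ω_d ⇒ ω_d = 24.2 rad/s; then ω_n = ω_d/√(1−ζ²) = 24.6 rad/s.
t_s ≈ 4/(ζω_n) = 4/(0.191·24.6) = 0.852 s.

t_s ≈ 0.852 s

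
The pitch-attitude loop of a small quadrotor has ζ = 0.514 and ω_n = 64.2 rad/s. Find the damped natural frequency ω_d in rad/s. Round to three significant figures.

ω_d ≈ 55.1 rad/s

ω_d = ω_n√(1−ζ²) = 64.2·√0.736 = 55.1 rad/s.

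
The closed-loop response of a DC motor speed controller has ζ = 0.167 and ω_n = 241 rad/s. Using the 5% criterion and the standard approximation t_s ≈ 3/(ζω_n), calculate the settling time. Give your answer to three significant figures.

t_s ≈ 3/(ζω_n) = 3/(0.167 × 241) = 0.0745 s.

t_s ≈ 0.0745 s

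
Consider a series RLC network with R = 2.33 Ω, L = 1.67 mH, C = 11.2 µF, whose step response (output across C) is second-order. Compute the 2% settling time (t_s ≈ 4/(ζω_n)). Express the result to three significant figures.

For a series RLC circuit (capacitor voltage as output), ω_n = 1/√(LC) = 1/√(1.67 mH · 11.2 µF) = 7310 rad/s.
ζ = (R/2)·√(C/L) = (2.33/2)·√(11.2 µF/1.67 mH) = 0.0954.
t_s ≈ 4/(ζω_n) = 0.00573 s.

t_s ≈ 0.00573 s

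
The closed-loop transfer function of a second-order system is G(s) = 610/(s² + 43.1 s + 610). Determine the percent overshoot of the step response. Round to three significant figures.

%OS ≈ 0.366%

Comparing the denominator to s² + 2ζω_n s + ω_n²: ω_n = √610 = 24.7 rad/s, and 2ζω_n = 43.1 so ζ = 43.1/(2·24.7) = 0.873.
%OS = 100·exp(−πζ/√(1−ζ²)) = 0.366%.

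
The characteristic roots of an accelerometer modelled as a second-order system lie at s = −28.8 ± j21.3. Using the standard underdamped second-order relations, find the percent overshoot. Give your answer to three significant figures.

The poles are at −σ ± jω_d with σ = 28.8 and ω_d = 21.3, so ω_n = √(σ²+ω_d²) = 35.8 rad/s and ζ = σ/ω_n = 0.804.
%OS = 100 e^{−πζ/√(1−ζ²)} with ζ = 0.804 gives 1.43%.

%OS ≈ 1.43%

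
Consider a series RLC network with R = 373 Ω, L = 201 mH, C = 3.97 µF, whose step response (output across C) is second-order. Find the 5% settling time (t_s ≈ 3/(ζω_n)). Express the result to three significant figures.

For a series RLC circuit (capacitor voltage as output), ω_n = 1/√(LC) = 1/√(201 mH · 3.97 µF) = 1120 rad/s.
ζ = (R/2)·√(C/L) = (373/2)·√(3.97 µF/201 mH) = 0.829.
t_s ≈ 3/(ζω_n) = 0.00323 s.

t_s ≈ 0.00323 s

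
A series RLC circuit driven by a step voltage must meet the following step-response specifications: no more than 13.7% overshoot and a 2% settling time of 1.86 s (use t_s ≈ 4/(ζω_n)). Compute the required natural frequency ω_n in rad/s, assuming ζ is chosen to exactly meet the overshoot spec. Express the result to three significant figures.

From %OS = 100·exp(−πζ/√(1−ζ²)), invert to get ζ = −ln(OS)/√(π² + ln²(OS)) with OS = 0.137.
−ln 0.137 = 1.988, so ζ = 1.988/√(π² + 3.951) = 0.535.
From t_s ≈ 4/(ζω_n): ω_n = 4/(ζ·t_s) = 4/(0.535·1.86) = 4.02 rad/s.

ω_n ≈ 4.02 rad/s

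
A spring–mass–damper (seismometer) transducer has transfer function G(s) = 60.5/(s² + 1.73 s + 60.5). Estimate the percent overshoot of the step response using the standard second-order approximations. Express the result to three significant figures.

%OS ≈ 70.4%

Matching coefficients with s² + 2ζω_n s + ω_n² gives ω_n² = 60.5 ⇒ ω_n = 7.78 rad/s, and ζ = 1.73/(2ω_n) = 0.111.
Overshoot: exp(−π·0.111/√(1−0.111²)) = 0.704, i.e. 70.4%.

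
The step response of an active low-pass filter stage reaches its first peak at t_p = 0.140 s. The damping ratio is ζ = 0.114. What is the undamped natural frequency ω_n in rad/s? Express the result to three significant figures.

Peak time t_p = π/ω_d, so ω_d = π/t_p = π/0.140 = 22.4 rad/s.
ω_n = ω_d/√(1−ζ²) = 22.4/√0.987 = 22.6 rad/s.

ω_n ≈ 22.6 rad/s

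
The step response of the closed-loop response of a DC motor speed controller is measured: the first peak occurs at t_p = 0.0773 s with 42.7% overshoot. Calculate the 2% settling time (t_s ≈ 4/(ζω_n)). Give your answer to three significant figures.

t_s ≈ 0.363 s

The overshoot fixes ζ = −ln(OS)/√(π²+ln²(OS)) = 0.261.
From t_p = π/ω_d, ω_d = π/0.0773 = 40.6 rad/s, so ω_n = ω_d/√(1−ζ²) = 42.1 rad/s.
t_s ≈ 4/(ζω_n) = 4/(0.261·42.1) = 0.363 s.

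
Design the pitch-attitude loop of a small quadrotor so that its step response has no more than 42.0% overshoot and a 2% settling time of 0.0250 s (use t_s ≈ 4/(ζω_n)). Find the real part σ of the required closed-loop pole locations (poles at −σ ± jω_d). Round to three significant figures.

The settling-time spec alone fixes σ = ζω_n = 4/t_s = 4/0.0250 = 160.
(Overshoot then fixes ζ = 0.266 and hence ω_d = σ·√(1−ζ²)/ζ = 579 rad/s.)

σ ≈ 160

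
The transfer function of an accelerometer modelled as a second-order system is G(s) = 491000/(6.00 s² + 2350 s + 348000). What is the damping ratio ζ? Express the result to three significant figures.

Dividing through by 6.00: denominator becomes s² + 391.7 s + 58000.
So ω_n = √58000 = 241 rad/s and ζ = 391.7/(2·241) = 0.813.

ζ ≈ 0.813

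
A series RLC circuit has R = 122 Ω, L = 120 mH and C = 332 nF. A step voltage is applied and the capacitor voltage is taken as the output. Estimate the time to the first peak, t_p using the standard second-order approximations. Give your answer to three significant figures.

t_p ≈ 0.000630 s

For a series RLC circuit (capacitor voltage as output), ω_n = 1/√(LC) = 1/√(120 mH · 332 nF) = 5010 rad/s.
ζ = (R/2)·√(C/L) = (122/2)·√(332 nF/120 mH) = 0.101.
The damped frequency ω_d = ω_n√(1−ζ²) = 4980 rad/s. t_p = π/ω_d = 0.000630 s.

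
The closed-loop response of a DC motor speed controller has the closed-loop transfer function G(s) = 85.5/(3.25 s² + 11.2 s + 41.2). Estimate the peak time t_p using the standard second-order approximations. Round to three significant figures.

Dividing through by 3.25: denominator becomes s² + 3.446 s + 12.68.
So ω_n = √12.68 = 3.56 rad/s and ζ = 3.446/(2·3.56) = 0.484.
The damped frequency ω_d = ω_n√(1−ζ²) = 3.12 rad/s. t_p = π/ω_d = 1.01 s.

t_p ≈ 1.01 s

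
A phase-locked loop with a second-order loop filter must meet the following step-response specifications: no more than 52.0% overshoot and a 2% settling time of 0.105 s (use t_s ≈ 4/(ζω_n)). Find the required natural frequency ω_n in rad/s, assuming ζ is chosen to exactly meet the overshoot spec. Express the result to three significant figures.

ω_n ≈ 187 rad/s

Inverting the overshoot relation: ζ = |ln 0.520|/√(π² + ln²0.520) = 0.204.
From t_s ≈ 4/(ζω_n): ω_n = 4/(ζ·t_s) = 4/(0.204·0.105) = 187 rad/s.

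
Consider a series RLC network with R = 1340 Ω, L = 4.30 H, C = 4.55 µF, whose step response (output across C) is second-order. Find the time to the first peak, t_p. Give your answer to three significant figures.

t_p ≈ 0.0192 s

For a series RLC circuit (capacitor voltage as output), ω_n = 1/√(LC) = 1/√(4.30 H · 4.55 µF) = 226 rad/s.
ζ = (R/2)·√(C/L) = (1340/2)·√(4.55 µF/4.30 H) = 0.689.
ω_d = 226·√(1 − 0.689²) = 164 rad/s. t_p = π/ω_d = 0.0192 s.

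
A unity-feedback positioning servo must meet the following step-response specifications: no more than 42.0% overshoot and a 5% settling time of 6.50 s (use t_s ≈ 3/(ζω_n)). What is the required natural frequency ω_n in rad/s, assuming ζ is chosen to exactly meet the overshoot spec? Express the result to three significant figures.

ζ = −ln(OS)/√(π² + (ln OS)²). With OS = 0.420, ln OS = −0.8675 and ζ = 0.8675/3.259 = 0.266.
Then ω_n = 3/(ζ t_s) = 3/(0.266 × 6.50) = 1.73 rad/s.

ω_n ≈ 1.73 rad/s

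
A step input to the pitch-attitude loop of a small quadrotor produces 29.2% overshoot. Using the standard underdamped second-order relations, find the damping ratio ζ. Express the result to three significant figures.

ζ ≈ 0.365

From %OS = 100·exp(−πζ/√(1−ζ²)), invert to get ζ = −ln(OS)/√(π² + ln²(OS)) with OS = 0.292.
−ln 0.292 = 1.231, so ζ = 1.231/√(π² + 1.515) = 0.365.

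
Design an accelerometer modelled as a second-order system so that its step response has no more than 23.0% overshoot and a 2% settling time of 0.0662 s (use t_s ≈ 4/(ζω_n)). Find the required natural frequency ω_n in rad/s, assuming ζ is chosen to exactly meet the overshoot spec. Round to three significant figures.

ω_n ≈ 143 rad/s

Inverting the overshoot relation: ζ = |ln 0.230|/√(π² + ln²0.230) = 0.424.
Then ω_n = 4/(ζ t_s) = 4/(0.424 × 0.0662) = 143 rad/s.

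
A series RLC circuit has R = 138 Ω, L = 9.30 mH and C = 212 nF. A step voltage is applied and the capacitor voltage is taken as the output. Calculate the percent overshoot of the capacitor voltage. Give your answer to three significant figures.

%OS ≈ 33.4%

For a series RLC circuit (capacitor voltage as output), ω_n = 1/√(LC) = 1/√(9.30 mH · 212 nF) = 22500 rad/s.
ζ = (R/2)·√(C/L) = (138/2)·√(212 nF/9.30 mH) = 0.329.
%OS = 100 e^{−πζ/√(1−ζ²)} with ζ = 0.329 gives 33.4%.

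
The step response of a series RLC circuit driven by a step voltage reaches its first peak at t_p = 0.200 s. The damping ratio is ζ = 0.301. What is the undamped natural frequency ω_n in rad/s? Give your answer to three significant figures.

ω_n ≈ 16.5 rad/s

Peak time t_p = π/ω_d, so ω_d = π/t_p = π/0.200 = 15.7 rad/s.
ω_n = ω_d/√(1−ζ²) = 15.7/√0.909 = 16.5 rad/s.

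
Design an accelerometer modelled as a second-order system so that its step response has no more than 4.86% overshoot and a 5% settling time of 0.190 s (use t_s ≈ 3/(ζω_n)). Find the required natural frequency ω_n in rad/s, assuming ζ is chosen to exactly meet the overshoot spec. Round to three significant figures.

ω_n ≈ 22.8 rad/s

ζ = −ln(OS)/√(π² + (ln OS)²). With OS = 0.0486, ln OS = −3.024 and ζ = 3.024/4.361 = 0.694.
Then ω_n = 3/(ζ t_s) = 3/(0.694 × 0.190) = 22.8 rad/s.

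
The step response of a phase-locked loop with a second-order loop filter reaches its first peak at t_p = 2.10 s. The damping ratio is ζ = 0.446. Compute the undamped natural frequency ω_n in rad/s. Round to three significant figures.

ω_n ≈ 1.67 rad/s

Peak time t_p = π/ω_d, so ω_d = π/t_p = π/2.10 = 1.50 rad/s.
ω_n = ω_d/√(1−ζ²) = 1.50/√0.801 = 1.67 rad/s.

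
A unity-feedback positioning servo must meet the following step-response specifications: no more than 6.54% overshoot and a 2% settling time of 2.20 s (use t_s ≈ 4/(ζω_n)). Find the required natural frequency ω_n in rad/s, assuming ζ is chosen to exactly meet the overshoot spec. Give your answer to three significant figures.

From %OS = 100·exp(−πζ/√(1−ζ²)), invert to get ζ = −ln(OS)/√(π² + ln²(OS)) with OS = 0.0654.
−ln 0.0654 = 2.727, so ζ = 2.727/√(π² + 7.438) = 0.656.
Then ω_n = 4/(ζ t_s) = 4/(0.656 × 2.20) = 2.77 rad/s.

ω_n ≈ 2.77 rad/s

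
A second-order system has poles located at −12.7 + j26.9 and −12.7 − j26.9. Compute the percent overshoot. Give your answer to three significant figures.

With σ = 12.7, ω_d = 26.9: ω_n = √(σ²+ω_d²) = 29.7 rad/s, ζ = σ/ω_n = 0.427.
Overshoot: exp(−π·0.427/√(1−0.427²)) = 0.227, i.e. 22.7%.

%OS ≈ 22.7%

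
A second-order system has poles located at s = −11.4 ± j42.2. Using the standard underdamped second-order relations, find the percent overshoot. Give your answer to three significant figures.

With σ = 11.4, ω_d = 42.2: ω_n = √(σ²+ω_d²) = 43.7 rad/s, ζ = σ/ω_n = 0.261.
%OS = 100·exp(−πζ/√(1−ζ²)) = 42.8%.

%OS ≈ 42.8%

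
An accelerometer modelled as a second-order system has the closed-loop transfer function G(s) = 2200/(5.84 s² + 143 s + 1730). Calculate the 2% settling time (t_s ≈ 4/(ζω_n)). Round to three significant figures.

t_s ≈ 0.327 s

Dividing through by 5.84: denominator becomes s² + 24.49 s + 296.2.
So ω_n = √296.2 = 17.2 rad/s and ζ = 24.49/(2·17.2) = 0.711.
t_s ≈ 4/(ζω_n) = 0.327 s.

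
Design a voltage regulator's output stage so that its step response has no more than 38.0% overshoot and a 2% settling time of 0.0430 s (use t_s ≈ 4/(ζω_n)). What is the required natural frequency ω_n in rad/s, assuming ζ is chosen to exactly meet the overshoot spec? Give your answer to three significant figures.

From %OS = 100·exp(−πζ/√(1−ζ²)), invert to get ζ = −ln(OS)/√(π² + ln²(OS)) with OS = 0.380.
−ln 0.380 = 0.9676, so ζ = 0.9676/√(π² + 0.9362) = 0.294.
From t_s ≈ 4/(ζω_n): ω_n = 4/(ζ·t_s) = 4/(0.294·0.0430) = 316 rad/s.

ω_n ≈ 316 rad/s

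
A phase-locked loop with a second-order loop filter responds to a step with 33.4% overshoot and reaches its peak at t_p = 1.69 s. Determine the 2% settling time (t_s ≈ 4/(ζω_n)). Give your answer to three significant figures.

The overshoot fixes ζ = −ln(OS)/√(π²+ln²(OS)) = 0.330.
From t_p = π/ω_d, ω_d = π/1.69 = 1.86 rad/s, so ω_n = ω_d/√(1−ζ²) = 1.97 rad/s.
t_s ≈ 4/(ζω_n) = 4/(0.330·1.97) = 6.16 s.

t_s ≈ 6.16 s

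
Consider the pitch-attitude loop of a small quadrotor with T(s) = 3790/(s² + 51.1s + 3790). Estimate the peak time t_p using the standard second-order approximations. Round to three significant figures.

t_p ≈ 0.0561 s

ω_n = √3790 = 61.6 rad/s; ζ = 51.1/(2·61.6) = 0.415.
ω_d = 61.6·√(1 − 0.415²) = 56.0 rad/s. Then t_p = π/ω_d = 0.0561 s.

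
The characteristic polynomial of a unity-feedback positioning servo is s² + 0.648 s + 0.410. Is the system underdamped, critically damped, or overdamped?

underdamped

a² − 4b = 0.648² − 4·0.410 < 0 (complex roots); the system is underdamped.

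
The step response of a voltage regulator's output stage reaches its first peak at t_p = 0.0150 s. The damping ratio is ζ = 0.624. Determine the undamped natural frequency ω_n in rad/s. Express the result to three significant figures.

Peak time t_p = π/ω_d, so ω_d = π/t_p = π/0.0150 = 209 rad/s.
ω_n = ω_d/√(1−ζ²) = 209/√0.611 = 268 rad/s.

ω_n ≈ 268 rad/s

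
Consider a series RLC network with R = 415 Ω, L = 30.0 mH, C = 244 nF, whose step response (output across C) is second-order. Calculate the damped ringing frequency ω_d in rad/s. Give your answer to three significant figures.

For a series RLC circuit (capacitor voltage as output), ω_n = 1/√(LC) = 1/√(30.0 mH · 244 nF) = 11700 rad/s.
ζ = (R/2)·√(C/L) = (415/2)·√(244 nF/30.0 mH) = 0.592.
The damped frequency ω_d = ω_n√(1−ζ²) = 9420 rad/s.

ω_d ≈ 9420 rad/s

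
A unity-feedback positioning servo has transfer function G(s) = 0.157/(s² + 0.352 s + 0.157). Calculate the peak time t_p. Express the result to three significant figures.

t_p ≈ 8.85 s

Matching coefficients with s² + 2ζω_n s + ω_n² gives ω_n² = 0.157 ⇒ ω_n = 0.396 rad/s, and ζ = 0.352/(2ω_n) = 0.444.
ω_d = ω_n√(1−ζ²) = 0.355 rad/s. Then t_p = π/ω_d = 8.85 s.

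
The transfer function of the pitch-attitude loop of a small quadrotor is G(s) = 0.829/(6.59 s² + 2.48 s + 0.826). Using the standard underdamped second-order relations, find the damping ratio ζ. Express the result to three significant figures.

ζ ≈ 0.531

Dividing through by 6.59: denominator becomes s² + 0.3763 s + 0.1253.
So ω_n = √0.1253 = 0.354 rad/s and ζ = 0.3763/(2·0.354) = 0.531.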